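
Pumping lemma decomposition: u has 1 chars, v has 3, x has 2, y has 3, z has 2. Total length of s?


|s| = |u| + |v| + |x| + |y| + |z|
= 1 + 3 + 2 + 3 + 2
= 4 + 2 + 5
= 6 + 5
= 11

11


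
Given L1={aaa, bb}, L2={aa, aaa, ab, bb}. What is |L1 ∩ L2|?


L1 = {aaa, bb}
L2 = {aa, aaa, ab, bb}
Checking each string in L1 against L2:
  'aaa': in L2? Yes
  'bb': in L2? Yes
Intersection = {aaa, bb}
|L1 ∩ L2| = 2

2


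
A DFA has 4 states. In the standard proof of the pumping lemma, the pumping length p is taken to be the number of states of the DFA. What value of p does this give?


Pumping lemma for regular languages (standard proof):
Take p = |Q|, the number of DFA states.
Any string of length >= |Q| passes through |Q|+1 states while reading its first |Q| symbols,
so by pigeonhole some state repeats, giving the loop that can be pumped.
Here |Q| = 4
Therefore the proof uses p = 4

4


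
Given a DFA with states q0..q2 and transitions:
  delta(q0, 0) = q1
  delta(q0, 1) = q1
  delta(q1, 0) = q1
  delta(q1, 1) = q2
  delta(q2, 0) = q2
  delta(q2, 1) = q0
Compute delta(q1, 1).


Looking up transition function:
delta(q1, 1) in the table
Row: q1, Column: 1
Result: q2

q2


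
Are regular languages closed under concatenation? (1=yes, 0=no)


Regular languages are closed under all standard operations:
- Union: Yes (product construction)
- Intersection: Yes (product construction)
- Complement: Yes (swap accept/reject)
- Concatenation: Yes (NFA construction)
Operation: concatenation -> Closed

1


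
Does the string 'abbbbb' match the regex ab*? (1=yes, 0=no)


Pattern: ab*
String: 'abbbbb'
Pattern requires: exactly one 'a' followed by zero or more 'b's
First char is 'a' -> OK
Rest 'bbbbb': all b's? Yes
Result: 1

1


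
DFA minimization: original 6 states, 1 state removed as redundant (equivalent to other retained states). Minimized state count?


Original DFA: 6 states
Redundant states removed: 1
Minimized states = original - removed
= 6 - 1
= 5

5


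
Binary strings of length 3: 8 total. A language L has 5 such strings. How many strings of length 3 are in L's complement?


Alphabet: {0,1}
String length: 3
Total strings of length 3 = 2^3 = 8
Strings in L = 5
Complement = total - |L|
= 8 - 5
= 3

3


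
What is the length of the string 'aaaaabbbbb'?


String: 'aaaaabbbbb'
Counting characters:
  'a' appears 5 time(s)
  'b' appears 5 time(s)
Total length = 5 + 5 = 10

10


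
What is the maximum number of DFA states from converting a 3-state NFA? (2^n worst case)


NFA has 3 states
Subset construction: each DFA state = subset of NFA states
Maximum subsets = 2^3
2^3 = 8

8


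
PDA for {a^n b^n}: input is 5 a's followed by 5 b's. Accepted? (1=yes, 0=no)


Language requires equal numbers of a's and b's
PDA pushes for each 'a', pops for each 'b'
Number of a's = 5
Number of b's = 5
5 == 5 -> Accept

1


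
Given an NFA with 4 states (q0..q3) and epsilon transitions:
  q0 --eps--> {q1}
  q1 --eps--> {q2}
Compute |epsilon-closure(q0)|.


Starting from q0
Initialize closure = {q0}
Follow epsilon from q0 -> add q1
Follow epsilon from q1 -> add q2
Final closure: {q0, q1, q2}
Size = 3

3


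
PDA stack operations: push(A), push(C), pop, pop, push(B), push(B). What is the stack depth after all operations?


Tracing stack operations:
  push(A) -> stack = [A], depth=1
  push(C) -> stack = [A,C], depth=2
  pop -> removed C, stack = [A], depth=1
  pop -> removed A, stack = [], depth=0
  push(B) -> stack = [B], depth=1
  push(B) -> stack = [B,B], depth=2
Final depth = 2

2


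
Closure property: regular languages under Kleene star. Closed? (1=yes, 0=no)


Regular languages are closed under:
- Union (DFA product construction)
- Intersection (DFA product construction)
- Complement (swap accept/reject states)
- Concatenation (NFA construction)
- Kleene star (NFA construction)
Kleene star is in this list
Therefore: closed

1


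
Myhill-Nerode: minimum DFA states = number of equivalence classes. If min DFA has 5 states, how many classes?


Myhill-Nerode theorem:
Number of equivalence classes = number of states in minimal DFA
Minimal DFA states = 5
Therefore equivalence classes = 5

5


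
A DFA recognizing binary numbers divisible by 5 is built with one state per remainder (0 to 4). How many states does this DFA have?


Divisibility by 5 is tracked via the remainder mod 5: 0, 1, ..., 4
The construction assigns one state to each remainder
Number of remainders = 5

5


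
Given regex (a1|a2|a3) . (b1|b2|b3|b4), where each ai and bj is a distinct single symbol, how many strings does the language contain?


First group: 3 alternatives
Second group: 4 alternatives
Concatenation: each choice from group 1 pairs with each from group 2
Total = 3 x 4 = 12

12


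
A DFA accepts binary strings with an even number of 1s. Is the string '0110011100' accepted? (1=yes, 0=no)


DFA has 2 states: q_even (start, accept=yes) and q_odd
Processing string '0110011100' character by character:
  Position 0: read '0', 1-count=0 -> q_even (no change)
  Position 1: read '1', 1-count=1 -> q_odd
  Position 2: read '1', 1-count=2 -> q_even
  Position 3: read '0', 1-count=2 -> q_even (no change)
  Position 4: read '0', 1-count=2 -> q_even (no change)
  Position 5: read '1', 1-count=3 -> q_odd
  Position 6: read '1', 1-count=4 -> q_even
  Position 7: read '1', 1-count=5 -> q_odd
  Position 8: read '0', 1-count=5 -> q_odd (no change)
  Position 9: read '0', 1-count=5 -> q_odd (no change)
Final state: q_odd, total 1s = 5 (odd); the DFA requires an even count -> reject

0


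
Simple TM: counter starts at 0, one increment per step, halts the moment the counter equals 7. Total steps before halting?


Counter starts at 0. Counting sequence:
  Step 1: counter = 1
  Step 2: counter = 2
  Step 3: counter = 3
  Step 4: counter = 4
  Step 5: counter = 5
  Step 6: counter = 6
  Step 7: counter = 7
Counter reached 7 -> halt
Total steps = 7

7


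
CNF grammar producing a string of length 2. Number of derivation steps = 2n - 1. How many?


Chomsky Normal Form derivation:
String length n = 2
Each step either:
  - Splits a nonterminal into two (n-1 such steps)
  - Converts a nonterminal to terminal (n such steps)
Total = (n-1) + n = 2n - 1
= 2(2) - 1
= 4 - 1
= 3

3


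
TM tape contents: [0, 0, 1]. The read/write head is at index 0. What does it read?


Tape: [0, 0, 1]
Positions: 0 1 2
Values:    0 0 1
Head at position 0
tape[0] = 0

0


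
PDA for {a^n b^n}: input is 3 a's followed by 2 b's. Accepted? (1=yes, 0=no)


Language requires equal numbers of a's and b's
PDA pushes for each 'a', pops for each 'b'
Number of a's = 3
Number of b's = 2
3 != 2 -> Reject

0


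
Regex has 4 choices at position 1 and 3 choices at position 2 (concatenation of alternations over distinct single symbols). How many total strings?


First group: 4 alternatives
Second group: 3 alternatives
Concatenation: each choice from group 1 pairs with each from group 2
Total = 4 x 3 = 12

12


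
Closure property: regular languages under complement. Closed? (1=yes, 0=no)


Regular languages are closed under:
- Union (DFA product construction)
- Intersection (DFA product construction)
- Complement (swap accept/reject states)
- Concatenation (NFA construction)
- Kleene star (NFA construction)
complement is in this list
Therefore: closed

1


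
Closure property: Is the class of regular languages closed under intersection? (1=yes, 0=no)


Regular languages are closed under all standard operations:
- Union: Yes (product construction)
- Intersection: Yes (product construction)
- Complement: Yes (swap accept/reject)
- Concatenation: Yes (NFA construction)
Operation: intersection -> Closed

1


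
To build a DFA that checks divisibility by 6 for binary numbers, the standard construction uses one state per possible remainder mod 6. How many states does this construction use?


Divisibility by 6 is tracked via the remainder mod 6: 0, 1, ..., 5
The construction assigns one state to each remainder
Number of remainders = 6

6


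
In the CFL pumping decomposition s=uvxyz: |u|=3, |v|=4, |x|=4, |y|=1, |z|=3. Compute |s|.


|s| = |u| + |v| + |x| + |y| + |z|
= 3 + 4 + 4 + 1 + 3
= 7 + 4 + 4
= 11 + 4
= 15

15


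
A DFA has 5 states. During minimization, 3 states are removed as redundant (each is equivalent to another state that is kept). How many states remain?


Original DFA: 5 states
Redundant states removed: 3
Minimized states = original - removed
= 5 - 3
= 2

2


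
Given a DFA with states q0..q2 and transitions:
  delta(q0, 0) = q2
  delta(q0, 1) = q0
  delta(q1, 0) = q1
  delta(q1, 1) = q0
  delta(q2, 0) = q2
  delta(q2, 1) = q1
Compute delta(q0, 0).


Looking up transition function:
delta(q0, 0) in the table
Row: q0, Column: 0
Result: q2

q2


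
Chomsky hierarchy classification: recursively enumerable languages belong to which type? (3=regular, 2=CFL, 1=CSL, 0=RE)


Chomsky hierarchy levels:
  Type 3: Regular (DFA/NFA/regex)
  Type 2: Context-free (PDA)
  Type 1: Context-sensitive
  Type 0: Recursively enumerable (TM)
'recursively enumerable' corresponds to Type 0

0


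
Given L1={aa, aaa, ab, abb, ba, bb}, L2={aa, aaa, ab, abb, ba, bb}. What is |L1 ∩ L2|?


L1 = {aa, aaa, ab, abb, ba, bb}
L2 = {aa, aaa, ab, abb, ba, bb}
Checking each string in L1 against L2:
  'aa': in L2? Yes
  'aaa': in L2? Yes
  'ab': in L2? Yes
  'abb': in L2? Yes
  'ba': in L2? Yes
  'bb': in L2? Yes
Intersection = {aa, aaa, ab, abb, ba, bb}
|L1 ∩ L2| = 6

6


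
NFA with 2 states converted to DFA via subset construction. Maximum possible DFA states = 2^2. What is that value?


NFA has 2 states
Subset construction: each DFA state = subset of NFA states
Maximum subsets = 2^2
2^2 = 4

4


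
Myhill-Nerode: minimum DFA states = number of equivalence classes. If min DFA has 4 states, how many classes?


Myhill-Nerode theorem:
Number of equivalence classes = number of states in minimal DFA
Minimal DFA states = 4
Therefore equivalence classes = 4

4


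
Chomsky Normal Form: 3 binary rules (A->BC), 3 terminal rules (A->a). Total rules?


CNF allows two rule forms:
  A -> BC (binary): 3 rules
  A -> a (terminal): 3 rules
Total = 3 + 3 = 6

6


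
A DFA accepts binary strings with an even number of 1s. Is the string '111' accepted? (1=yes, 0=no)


DFA has 2 states: q_even (start, accept=yes) and q_odd
Processing string '111' character by character:
  Position 0: read '1', 1-count=1 -> q_odd
  Position 1: read '1', 1-count=2 -> q_even
  Position 2: read '1', 1-count=3 -> q_odd
Final state: q_odd, total 1s = 3 (odd); the DFA requires an even count -> reject

0


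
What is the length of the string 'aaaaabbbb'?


String: 'aaaaabbbb'
Counting characters:
  'a' appears 5 time(s)
  'b' appears 4 time(s)
Total length = 5 + 4 = 9

9


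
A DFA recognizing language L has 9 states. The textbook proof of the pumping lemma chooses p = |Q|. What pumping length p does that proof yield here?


Pumping lemma for regular languages (standard proof):
Take p = |Q|, the number of DFA states.
Any string of length >= |Q| passes through |Q|+1 states while reading its first |Q| symbols,
so by pigeonhole some state repeats, giving the loop that can be pumped.
Here |Q| = 9
Therefore the proof uses p = 9

9


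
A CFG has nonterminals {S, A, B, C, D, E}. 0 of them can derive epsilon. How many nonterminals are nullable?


Nonterminals: {S, A, B, C, D, E}
A nonterminal is nullable if it can derive epsilon
Counting nullable nonterminals: 0
Total nullable = 0

0


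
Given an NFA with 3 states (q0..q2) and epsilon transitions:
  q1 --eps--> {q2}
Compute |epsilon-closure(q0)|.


Starting from q0
Initialize closure = {q0}
q0 has no outgoing epsilon transitions -> nothing to add
Final closure: {q0}
Size = 1

1


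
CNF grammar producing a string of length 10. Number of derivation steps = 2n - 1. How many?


Chomsky Normal Form derivation:
String length n = 10
Each step either:
  - Splits a nonterminal into two (n-1 such steps)
  - Converts a nonterminal to terminal (n such steps)
Total = (n-1) + n = 2n - 1
= 2(10) - 1
= 20 - 1
= 19

19


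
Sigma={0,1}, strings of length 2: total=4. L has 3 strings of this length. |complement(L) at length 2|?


Alphabet: {0,1}
String length: 2
Total strings of length 2 = 2^2 = 4
Strings in L = 3
Complement = total - |L|
= 4 - 3
= 1

1


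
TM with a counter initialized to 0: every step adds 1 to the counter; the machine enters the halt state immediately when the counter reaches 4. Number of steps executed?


Counter starts at 0. Counting sequence:
  Step 1: counter = 1
  Step 2: counter = 2
  Step 3: counter = 3
  Step 4: counter = 4
Counter reached 4 -> halt
Total steps = 4

4


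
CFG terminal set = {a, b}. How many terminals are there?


Terminal symbols: a, b
Counting each: a (#1), b (#2)
Total = 2

2


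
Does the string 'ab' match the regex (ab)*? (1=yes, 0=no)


Pattern: (ab)*
String: 'ab'
Pattern requires: zero or more repetitions of 'ab'
Pairs: ['ab']
All pairs are 'ab'? Yes
Result: 1

1


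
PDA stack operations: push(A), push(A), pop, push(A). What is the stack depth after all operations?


Tracing stack operations:
  push(A) -> stack = [A], depth=1
  push(A) -> stack = [A,A], depth=2
  pop -> removed A, stack = [A], depth=1
  push(A) -> stack = [A,A], depth=2
Final depth = 2

2


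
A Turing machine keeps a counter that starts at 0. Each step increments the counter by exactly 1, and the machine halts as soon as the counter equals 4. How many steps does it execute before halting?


Counter starts at 0. Counting sequence:
  Step 1: counter = 1
  Step 2: counter = 2
  Step 3: counter = 3
  Step 4: counter = 4
Counter reached 4 -> halt
Total steps = 4

4


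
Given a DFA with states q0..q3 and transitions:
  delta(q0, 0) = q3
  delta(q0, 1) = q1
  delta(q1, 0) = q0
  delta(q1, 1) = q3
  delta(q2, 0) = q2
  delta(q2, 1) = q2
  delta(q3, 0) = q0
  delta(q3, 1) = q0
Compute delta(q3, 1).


Looking up transition function:
delta(q3, 1) in the table
Row: q3, Column: 1
Result: q0

q0


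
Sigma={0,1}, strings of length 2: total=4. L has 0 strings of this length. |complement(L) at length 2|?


Alphabet: {0,1}
String length: 2
Total strings of length 2 = 2^2 = 4
Strings in L = 0
Complement = total - |L|
= 4 - 0
= 4

4


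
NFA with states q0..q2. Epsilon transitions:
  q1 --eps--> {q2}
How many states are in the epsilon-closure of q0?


Starting from q0
Initialize closure = {q0}
q0 has no outgoing epsilon transitions -> nothing to add
Final closure: {q0}
Size = 1

1


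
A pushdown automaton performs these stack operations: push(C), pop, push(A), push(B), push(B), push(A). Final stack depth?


Tracing stack operations:
  push(C) -> stack = [C], depth=1
  pop -> removed C, stack = [], depth=0
  push(A) -> stack = [A], depth=1
  push(B) -> stack = [A,B], depth=2
  push(B) -> stack = [A,B,B], depth=3
  push(A) -> stack = [A,B,B,A], depth=4
Final depth = 4

4


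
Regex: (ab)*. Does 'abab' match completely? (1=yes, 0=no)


Pattern: (ab)*
String: 'abab'
Pattern requires: zero or more repetitions of 'ab'
Pairs: ['ab', 'ab']
All pairs are 'ab'? Yes
Result: 1

1


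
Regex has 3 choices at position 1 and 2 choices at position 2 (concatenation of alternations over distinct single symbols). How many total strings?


First group: 3 alternatives
Second group: 2 alternatives
Concatenation: each choice from group 1 pairs with each from group 2
Total = 3 x 2 = 6

6


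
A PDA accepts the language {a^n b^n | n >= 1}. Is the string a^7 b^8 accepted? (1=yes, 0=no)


Language requires equal numbers of a's and b's
PDA pushes for each 'a', pops for each 'b'
Number of a's = 7
Number of b's = 8
7 != 8 -> Reject

0


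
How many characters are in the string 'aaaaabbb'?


String: 'aaaaabbb'
Counting characters:
  'a' appears 5 time(s)
  'b' appears 3 time(s)
Total length = 5 + 3 = 8

8


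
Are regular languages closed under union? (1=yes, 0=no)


Regular languages are closed under:
- Union (DFA product construction)
- Intersection (DFA product construction)
- Complement (swap accept/reject states)
- Concatenation (NFA construction)
- Kleene star (NFA construction)
union is in this list
Therefore: closed

1


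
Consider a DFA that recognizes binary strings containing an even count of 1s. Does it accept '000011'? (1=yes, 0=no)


DFA has 2 states: q_even (start, accept=yes) and q_odd
Processing string '000011' character by character:
  Position 0: read '0', 1-count=0 -> q_even (no change)
  Position 1: read '0', 1-count=0 -> q_even (no change)
  Position 2: read '0', 1-count=0 -> q_even (no change)
  Position 3: read '0', 1-count=0 -> q_even (no change)
  Position 4: read '1', 1-count=1 -> q_odd
  Position 5: read '1', 1-count=2 -> q_even
Final state: q_even, total 1s = 2 (even); the DFA requires an even count -> accept

1


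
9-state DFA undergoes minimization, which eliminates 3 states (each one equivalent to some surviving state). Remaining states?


Original DFA: 9 states
Redundant states removed: 3
Minimized states = original - removed
= 9 - 3
= 6

6


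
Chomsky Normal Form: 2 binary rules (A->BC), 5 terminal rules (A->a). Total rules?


CNF allows two rule forms:
  A -> BC (binary): 2 rules
  A -> a (terminal): 5 rules
Total = 2 + 5 = 7

7


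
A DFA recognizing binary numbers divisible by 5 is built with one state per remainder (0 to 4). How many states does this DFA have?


Divisibility by 5 is tracked via the remainder mod 5: 0, 1, ..., 4
The construction assigns one state to each remainder
Number of remainders = 5

5


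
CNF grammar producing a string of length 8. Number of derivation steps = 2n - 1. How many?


Chomsky Normal Form derivation:
String length n = 8
Each step either:
  - Splits a nonterminal into two (n-1 such steps)
  - Converts a nonterminal to terminal (n such steps)
Total = (n-1) + n = 2n - 1
= 2(8) - 1
= 16 - 1
= 15

15


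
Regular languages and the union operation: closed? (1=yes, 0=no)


Regular languages are closed under all standard operations:
- Union: Yes (product construction)
- Intersection: Yes (product construction)
- Complement: Yes (swap accept/reject)
- Concatenation: Yes (NFA construction)
Operation: union -> Closed

1


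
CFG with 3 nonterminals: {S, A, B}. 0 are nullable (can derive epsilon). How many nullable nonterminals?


Nonterminals: {S, A, B}
A nonterminal is nullable if it can derive epsilon
Counting nullable nonterminals: 0
Total nullable = 0

0


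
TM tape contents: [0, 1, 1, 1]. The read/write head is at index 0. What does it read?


Tape: [0, 1, 1, 1]
Positions: 0 1 2 3
Values:    0 1 1 1
Head at position 0
tape[0] = 0

0


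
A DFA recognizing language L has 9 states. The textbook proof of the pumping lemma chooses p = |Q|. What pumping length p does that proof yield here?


Pumping lemma for regular languages (standard proof):
Take p = |Q|, the number of DFA states.
Any string of length >= |Q| passes through |Q|+1 states while reading its first |Q| symbols,
so by pigeonhole some state repeats, giving the loop that can be pumped.
Here |Q| = 9
Therefore the proof uses p = 9

9


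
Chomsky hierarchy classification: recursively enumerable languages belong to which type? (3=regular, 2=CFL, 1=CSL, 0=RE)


Chomsky hierarchy levels:
  Type 3: Regular (DFA/NFA/regex)
  Type 2: Context-free (PDA)
  Type 1: Context-sensitive
  Type 0: Recursively enumerable (TM)
'recursively enumerable' corresponds to Type 0

0


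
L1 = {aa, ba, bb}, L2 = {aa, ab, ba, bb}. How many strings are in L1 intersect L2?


L1 = {aa, ba, bb}
L2 = {aa, ab, ba, bb}
Checking each string in L1 against L2:
  'aa': in L2? Yes
  'ba': in L2? Yes
  'bb': in L2? Yes
Intersection = {aa, ba, bb}
|L1 ∩ L2| = 3

3


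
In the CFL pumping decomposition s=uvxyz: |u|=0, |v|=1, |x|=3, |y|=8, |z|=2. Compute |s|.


|s| = |u| + |v| + |x| + |y| + |z|
= 0 + 1 + 3 + 8 + 2
= 1 + 3 + 10
= 4 + 10
= 14

14


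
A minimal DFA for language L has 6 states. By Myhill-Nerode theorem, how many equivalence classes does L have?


Myhill-Nerode theorem:
Number of equivalence classes = number of states in minimal DFA
Minimal DFA states = 6
Therefore equivalence classes = 6

6


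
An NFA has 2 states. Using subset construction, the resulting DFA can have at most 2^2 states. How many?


NFA has 2 states
Subset construction: each DFA state = subset of NFA states
Maximum subsets = 2^2
2^2 = 4

4


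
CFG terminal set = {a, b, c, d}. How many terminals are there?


Terminal symbols: a, b, c, d
Counting each: a (#1), b (#2), c (#3), d (#4)
Total = 4

4


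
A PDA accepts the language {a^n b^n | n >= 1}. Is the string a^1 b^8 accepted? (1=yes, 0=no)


Language requires equal numbers of a's and b's
PDA pushes for each 'a', pops for each 'b'
Number of a's = 1
Number of b's = 8
1 != 8 -> Reject

0


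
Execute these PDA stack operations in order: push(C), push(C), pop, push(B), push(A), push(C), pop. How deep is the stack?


Tracing stack operations:
  push(C) -> stack = [C], depth=1
  push(C) -> stack = [C,C], depth=2
  pop -> removed C, stack = [C], depth=1
  push(B) -> stack = [C,B], depth=2
  push(A) -> stack = [C,B,A], depth=3
  push(C) -> stack = [C,B,A,C], depth=4
  pop -> removed C, stack = [C,B,A], depth=3
Final depth = 3

3


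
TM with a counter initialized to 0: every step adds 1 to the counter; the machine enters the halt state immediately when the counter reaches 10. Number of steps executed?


Counter starts at 0. Counting sequence:
  Step 1: counter = 1
  Step 2: counter = 2
  Step 3: counter = 3
  Step 4: counter = 4
  Step 5: counter = 5
  Step 6: counter = 6
  ...
  Step 10: counter = 10
Counter reached 10 -> halt
Total steps = 10

10


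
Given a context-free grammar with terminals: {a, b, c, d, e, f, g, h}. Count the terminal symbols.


Terminal symbols: a, b, c, d, e, f, g, h
Counting each: a (#1), b (#2), c (#3), d (#4), e (#5), f (#6), g (#7), h (#8)
Total = 8

8


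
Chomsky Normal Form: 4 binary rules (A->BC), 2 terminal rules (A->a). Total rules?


CNF allows two rule forms:
  A -> BC (binary): 4 rules
  A -> a (terminal): 2 rules
Total = 4 + 2 = 6

6


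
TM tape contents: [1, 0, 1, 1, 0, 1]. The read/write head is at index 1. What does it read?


Tape: [1, 0, 1, 1, 0, 1]
Positions: 0 1 2 3 4 5
Values:    1 0 1 1 0 1
Head at position 1
tape[1] = 0

0


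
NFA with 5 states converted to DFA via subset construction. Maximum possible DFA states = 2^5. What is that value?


NFA has 5 states
Subset construction: each DFA state = subset of NFA states
Maximum subsets = 2^5
2^5 = 32

32


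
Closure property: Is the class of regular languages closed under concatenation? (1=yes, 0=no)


Regular languages are closed under all standard operations:
- Union: Yes (product construction)
- Intersection: Yes (product construction)
- Complement: Yes (swap accept/reject)
- Concatenation: Yes (NFA construction)
Operation: concatenation -> Closed

1


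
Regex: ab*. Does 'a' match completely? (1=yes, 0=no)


Pattern: ab*
String: 'a'
Pattern requires: exactly one 'a' followed by zero or more 'b's
First char is 'a' -> OK
Rest '': all b's? Yes
Result: 1

1


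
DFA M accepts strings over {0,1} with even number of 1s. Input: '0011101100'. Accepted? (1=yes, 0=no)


DFA has 2 states: q_even (start, accept=yes) and q_odd
Processing string '0011101100' character by character:
  Position 0: read '0', 1-count=0 -> q_even (no change)
  Position 1: read '0', 1-count=0 -> q_even (no change)
  Position 2: read '1', 1-count=1 -> q_odd
  Position 3: read '1', 1-count=2 -> q_even
  Position 4: read '1', 1-count=3 -> q_odd
  Position 5: read '0', 1-count=3 -> q_odd (no change)
  Position 6: read '1', 1-count=4 -> q_even
  Position 7: read '1', 1-count=5 -> q_odd
  Position 8: read '0', 1-count=5 -> q_odd (no change)
  Position 9: read '0', 1-count=5 -> q_odd (no change)
Final state: q_odd, total 1s = 5 (odd); the DFA requires an even count -> reject

0


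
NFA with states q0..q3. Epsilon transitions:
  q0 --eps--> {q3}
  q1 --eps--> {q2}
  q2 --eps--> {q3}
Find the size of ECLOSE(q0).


Starting from q0
Initialize closure = {q0}
Follow epsilon from q0 -> add q3
Final closure: {q0, q3}
Size = 2

2


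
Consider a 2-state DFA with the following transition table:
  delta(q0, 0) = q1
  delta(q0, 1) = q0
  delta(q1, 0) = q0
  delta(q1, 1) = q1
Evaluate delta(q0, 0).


Looking up transition function:
delta(q0, 0) in the table
Row: q0, Column: 0
Result: q1

q1


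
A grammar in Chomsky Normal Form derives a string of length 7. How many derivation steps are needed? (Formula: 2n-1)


Chomsky Normal Form derivation:
String length n = 7
Each step either:
  - Splits a nonterminal into two (n-1 such steps)
  - Converts a nonterminal to terminal (n such steps)
Total = (n-1) + n = 2n - 1
= 2(7) - 1
= 14 - 1
= 13

13


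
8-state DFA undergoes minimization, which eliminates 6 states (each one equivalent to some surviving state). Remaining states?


Original DFA: 8 states
Redundant states removed: 6
Minimized states = original - removed
= 8 - 6
= 2

2


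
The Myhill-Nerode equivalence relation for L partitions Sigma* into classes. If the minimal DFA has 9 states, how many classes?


Myhill-Nerode theorem:
Number of equivalence classes = number of states in minimal DFA
Minimal DFA states = 9
Therefore equivalence classes = 9

9


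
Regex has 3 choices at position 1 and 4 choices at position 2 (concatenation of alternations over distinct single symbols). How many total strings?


First group: 3 alternatives
Second group: 4 alternatives
Concatenation: each choice from group 1 pairs with each from group 2
Total = 3 x 4 = 12

12


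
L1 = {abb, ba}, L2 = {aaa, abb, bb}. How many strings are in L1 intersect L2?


L1 = {abb, ba}
L2 = {aaa, abb, bb}
Checking each string in L1 against L2:
  'abb': in L2? Yes
  'ba': in L2? No
Intersection = {abb}
|L1 ∩ L2| = 1

1


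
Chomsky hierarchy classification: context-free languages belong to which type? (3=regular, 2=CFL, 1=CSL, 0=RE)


Chomsky hierarchy levels:
  Type 3: Regular (DFA/NFA/regex)
  Type 2: Context-free (PDA)
  Type 1: Context-sensitive
  Type 0: Recursively enumerable (TM)
'context-free' corresponds to Type 2

2


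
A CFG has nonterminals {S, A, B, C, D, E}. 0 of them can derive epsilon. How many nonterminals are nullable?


Nonterminals: {S, A, B, C, D, E}
A nonterminal is nullable if it can derive epsilon
Counting nullable nonterminals: 0
Total nullable = 0

0


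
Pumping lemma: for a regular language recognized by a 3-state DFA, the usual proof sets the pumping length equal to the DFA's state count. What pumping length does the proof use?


Pumping lemma for regular languages (standard proof):
Take p = |Q|, the number of DFA states.
Any string of length >= |Q| passes through |Q|+1 states while reading its first |Q| symbols,
so by pigeonhole some state repeats, giving the loop that can be pumped.
Here |Q| = 3
Therefore the proof uses p = 3

3


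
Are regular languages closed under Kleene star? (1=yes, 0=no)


Regular languages are closed under:
- Union (DFA product construction)
- Intersection (DFA product construction)
- Complement (swap accept/reject states)
- Concatenation (NFA construction)
- Kleene star (NFA construction)
Kleene star is in this list
Therefore: closed

1


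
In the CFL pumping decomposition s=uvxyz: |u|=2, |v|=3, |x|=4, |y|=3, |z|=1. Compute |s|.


|s| = |u| + |v| + |x| + |y| + |z|
= 2 + 3 + 4 + 3 + 1
= 5 + 4 + 4
= 9 + 4
= 13

13


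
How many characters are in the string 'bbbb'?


String: 'bbbb'
Counting characters:
  'b' appears 4 time(s)
Total length = 0 + 4 = 4

4


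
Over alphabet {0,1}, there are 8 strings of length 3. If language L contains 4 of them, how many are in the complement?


Alphabet: {0,1}
String length: 3
Total strings of length 3 = 2^3 = 8
Strings in L = 4
Complement = total - |L|
= 8 - 4
= 4

4


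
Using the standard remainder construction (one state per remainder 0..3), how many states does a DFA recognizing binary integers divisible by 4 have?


Divisibility by 4 is tracked via the remainder mod 4: 0, 1, ..., 3
The construction assigns one state to each remainder
Number of remainders = 4

4


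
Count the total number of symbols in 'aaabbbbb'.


String: 'aaabbbbb'
Counting characters:
  'a' appears 3 time(s)
  'b' appears 5 time(s)
Total length = 3 + 5 = 8

8


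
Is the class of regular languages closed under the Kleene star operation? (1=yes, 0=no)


Regular languages are closed under:
- Union (DFA product construction)
- Intersection (DFA product construction)
- Complement (swap accept/reject states)
- Concatenation (NFA construction)
- Kleene star (NFA construction)
Kleene star is in this list
Therefore: closed

1


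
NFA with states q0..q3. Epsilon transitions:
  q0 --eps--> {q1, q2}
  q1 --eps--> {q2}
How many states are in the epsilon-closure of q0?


Starting from q0
Initialize closure = {q0}
Follow epsilon from q0 -> add q1
Follow epsilon from q0 -> add q2
Final closure: {q0, q1, q2}
Size = 3

3


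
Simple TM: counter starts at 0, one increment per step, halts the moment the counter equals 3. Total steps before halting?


Counter starts at 0. Counting sequence:
  Step 1: counter = 1
  Step 2: counter = 2
  Step 3: counter = 3
Counter reached 3 -> halt
Total steps = 3

3


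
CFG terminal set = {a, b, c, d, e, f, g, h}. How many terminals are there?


Terminal symbols: a, b, c, d, e, f, g, h
Counting each: a (#1), b (#2), c (#3), d (#4), e (#5), f (#6), g (#7), h (#8)
Total = 8

8


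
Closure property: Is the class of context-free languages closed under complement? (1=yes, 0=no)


CFL closure properties:
  Closed under: union, concatenation, Kleene star
  NOT closed under: intersection, complement
Operation 'complement' is in not-closed list -> No (not closed)

0


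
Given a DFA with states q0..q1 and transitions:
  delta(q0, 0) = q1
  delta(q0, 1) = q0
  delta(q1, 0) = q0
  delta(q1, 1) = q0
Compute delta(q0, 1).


Looking up transition function:
delta(q0, 1) in the table
Row: q0, Column: 1
Result: q0

q0


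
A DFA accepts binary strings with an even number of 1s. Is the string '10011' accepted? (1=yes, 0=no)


DFA has 2 states: q_even (start, accept=yes) and q_odd
Processing string '10011' character by character:
  Position 0: read '1', 1-count=1 -> q_odd
  Position 1: read '0', 1-count=1 -> q_odd (no change)
  Position 2: read '0', 1-count=1 -> q_odd (no change)
  Position 3: read '1', 1-count=2 -> q_even
  Position 4: read '1', 1-count=3 -> q_odd
Final state: q_odd, total 1s = 3 (odd); the DFA requires an even count -> reject

0


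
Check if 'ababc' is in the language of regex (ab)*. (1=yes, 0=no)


Pattern: (ab)*
String: 'ababc'
Pattern requires: zero or more repetitions of 'ab'
Length 5 is odd -> cannot be (ab)* -> no match
Result: 0

0


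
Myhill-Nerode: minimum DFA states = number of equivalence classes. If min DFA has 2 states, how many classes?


Myhill-Nerode theorem:
Number of equivalence classes = number of states in minimal DFA
Minimal DFA states = 2
Therefore equivalence classes = 2

2


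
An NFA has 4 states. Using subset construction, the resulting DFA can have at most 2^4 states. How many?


NFA has 4 states
Subset construction: each DFA state = subset of NFA states
Maximum subsets = 2^4
2^4 = 16

16


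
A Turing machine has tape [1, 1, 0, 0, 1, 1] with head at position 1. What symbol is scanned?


Tape: [1, 1, 0, 0, 1, 1]
Positions: 0 1 2 3 4 5
Values:    1 1 0 0 1 1
Head at position 1
tape[1] = 1

1


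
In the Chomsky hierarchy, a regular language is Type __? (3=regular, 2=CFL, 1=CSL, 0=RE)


Chomsky hierarchy levels:
  Type 3: Regular (DFA/NFA/regex)
  Type 2: Context-free (PDA)
  Type 1: Context-sensitive
  Type 0: Recursively enumerable (TM)
'regular' corresponds to Type 3

3


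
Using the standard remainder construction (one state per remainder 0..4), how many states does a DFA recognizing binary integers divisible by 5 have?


Divisibility by 5 is tracked via the remainder mod 5: 0, 1, ..., 4
The construction assigns one state to each remainder
Number of remainders = 5

5


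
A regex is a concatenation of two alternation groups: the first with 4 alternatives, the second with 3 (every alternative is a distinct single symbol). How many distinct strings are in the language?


First group: 4 alternatives
Second group: 3 alternatives
Concatenation: each choice from group 1 pairs with each from group 2
Total = 4 x 3 = 12

12


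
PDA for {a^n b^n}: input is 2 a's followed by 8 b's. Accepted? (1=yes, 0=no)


Language requires equal numbers of a's and b's
PDA pushes for each 'a', pops for each 'b'
Number of a's = 2
Number of b's = 8
2 != 8 -> Reject

0


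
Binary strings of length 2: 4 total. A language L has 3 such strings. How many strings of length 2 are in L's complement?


Alphabet: {0,1}
String length: 2
Total strings of length 2 = 2^2 = 4
Strings in L = 3
Complement = total - |L|
= 4 - 3
= 1

1


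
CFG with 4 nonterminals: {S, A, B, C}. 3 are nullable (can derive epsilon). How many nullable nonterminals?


Nonterminals: {S, A, B, C}
A nonterminal is nullable if it can derive epsilon
Counting nullable nonterminals: 3
Total nullable = 3

3


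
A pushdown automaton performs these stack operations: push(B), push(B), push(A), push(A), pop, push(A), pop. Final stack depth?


Tracing stack operations:
  push(B) -> stack = [B], depth=1
  push(B) -> stack = [B,B], depth=2
  push(A) -> stack = [B,B,A], depth=3
  push(A) -> stack = [B,B,A,A], depth=4
  pop -> removed A, stack = [B,B,A], depth=3
  push(A) -> stack = [B,B,A,A], depth=4
  pop -> removed A, stack = [B,B,A], depth=3
Final depth = 3

3


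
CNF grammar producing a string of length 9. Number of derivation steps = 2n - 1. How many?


Chomsky Normal Form derivation:
String length n = 9
Each step either:
  - Splits a nonterminal into two (n-1 such steps)
  - Converts a nonterminal to terminal (n such steps)
Total = (n-1) + n = 2n - 1
= 2(9) - 1
= 18 - 1
= 17

17


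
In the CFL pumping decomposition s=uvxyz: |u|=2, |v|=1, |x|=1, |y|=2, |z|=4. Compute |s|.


|s| = |u| + |v| + |x| + |y| + |z|
= 2 + 1 + 1 + 2 + 4
= 3 + 1 + 6
= 4 + 6
= 10

10


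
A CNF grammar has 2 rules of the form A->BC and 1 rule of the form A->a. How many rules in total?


CNF allows two rule forms:
  A -> BC (binary): 2 rules
  A -> a (terminal): 1 rule
Total = 2 + 1 = 3

3


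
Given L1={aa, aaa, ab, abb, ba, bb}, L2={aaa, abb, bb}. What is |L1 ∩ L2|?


L1 = {aa, aaa, ab, abb, ba, bb}
L2 = {aaa, abb, bb}
Checking each string in L1 against L2:
  'aa': in L2? No
  'aaa': in L2? Yes
  'ab': in L2? No
  'abb': in L2? Yes
  'ba': in L2? No
  'bb': in L2? Yes
Intersection = {aaa, abb, bb}
|L1 ∩ L2| = 3

3


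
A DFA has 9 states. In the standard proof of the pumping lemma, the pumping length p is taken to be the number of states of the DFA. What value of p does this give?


Pumping lemma for regular languages (standard proof):
Take p = |Q|, the number of DFA states.
Any string of length >= |Q| passes through |Q|+1 states while reading its first |Q| symbols,
so by pigeonhole some state repeats, giving the loop that can be pumped.
Here |Q| = 9
Therefore the proof uses p = 9

9


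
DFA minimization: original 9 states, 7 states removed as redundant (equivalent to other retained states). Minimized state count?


Original DFA: 9 states
Redundant states removed: 7
Minimized states = original - removed
= 9 - 7
= 2

2


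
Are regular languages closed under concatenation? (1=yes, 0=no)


Regular languages are closed under:
- Union (DFA product construction)
- Intersection (DFA product construction)
- Complement (swap accept/reject states)
- Concatenation (NFA construction)
- Kleene star (NFA construction)
concatenation is in this list
Therefore: closed

1


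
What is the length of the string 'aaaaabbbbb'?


String: 'aaaaabbbbb'
Counting characters:
  'a' appears 5 time(s)
  'b' appears 5 time(s)
Total length = 5 + 5 = 10

10


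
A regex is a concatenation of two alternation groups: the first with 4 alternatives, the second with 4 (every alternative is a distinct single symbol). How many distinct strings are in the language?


First group: 4 alternatives
Second group: 4 alternatives
Concatenation: each choice from group 1 pairs with each from group 2
Total = 4 x 4 = 16

16


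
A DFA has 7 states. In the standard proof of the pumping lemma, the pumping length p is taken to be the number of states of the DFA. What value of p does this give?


Pumping lemma for regular languages (standard proof):
Take p = |Q|, the number of DFA states.
Any string of length >= |Q| passes through |Q|+1 states while reading its first |Q| symbols,
so by pigeonhole some state repeats, giving the loop that can be pumped.
Here |Q| = 7
Therefore the proof uses p = 7

7


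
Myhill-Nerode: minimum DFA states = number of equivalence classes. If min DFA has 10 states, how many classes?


Myhill-Nerode theorem:
Number of equivalence classes = number of states in minimal DFA
Minimal DFA states = 10
Therefore equivalence classes = 10

10


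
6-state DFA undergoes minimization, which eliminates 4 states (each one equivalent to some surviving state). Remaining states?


Original DFA: 6 states
Redundant states removed: 4
Minimized states = original - removed
= 6 - 4
= 2

2


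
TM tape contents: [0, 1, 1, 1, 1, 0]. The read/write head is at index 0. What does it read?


Tape: [0, 1, 1, 1, 1, 0]
Positions: 0 1 2 3 4 5
Values:    0 1 1 1 1 0
Head at position 0
tape[0] = 0

0


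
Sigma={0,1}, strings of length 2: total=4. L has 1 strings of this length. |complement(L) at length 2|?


Alphabet: {0,1}
String length: 2
Total strings of length 2 = 2^2 = 4
Strings in L = 1
Complement = total - |L|
= 4 - 1
= 3

3


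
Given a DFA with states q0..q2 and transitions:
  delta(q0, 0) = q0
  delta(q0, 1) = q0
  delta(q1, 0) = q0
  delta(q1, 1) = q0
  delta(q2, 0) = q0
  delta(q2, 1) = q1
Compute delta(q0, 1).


Looking up transition function:
delta(q0, 1) in the table
Row: q0, Column: 1
Result: q0

q0


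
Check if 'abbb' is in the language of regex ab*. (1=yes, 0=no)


Pattern: ab*
String: 'abbb'
Pattern requires: exactly one 'a' followed by zero or more 'b's
First char is 'a' -> OK
Rest 'bbb': all b's? Yes
Result: 1

1


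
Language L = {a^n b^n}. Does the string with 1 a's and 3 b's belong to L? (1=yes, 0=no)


Language requires equal numbers of a's and b's
PDA pushes for each 'a', pops for each 'b'
Number of a's = 1
Number of b's = 3
1 != 3 -> Reject

0


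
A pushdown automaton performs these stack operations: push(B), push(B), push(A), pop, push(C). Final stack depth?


Tracing stack operations:
  push(B) -> stack = [B], depth=1
  push(B) -> stack = [B,B], depth=2
  push(A) -> stack = [B,B,A], depth=3
  pop -> removed A, stack = [B,B], depth=2
  push(C) -> stack = [B,B,C], depth=3
Final depth = 3

3


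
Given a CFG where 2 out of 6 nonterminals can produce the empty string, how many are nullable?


Nonterminals: {S, A, B, C, D, E}
A nonterminal is nullable if it can derive epsilon
Counting nullable nonterminals: 2
Total nullable = 2

2


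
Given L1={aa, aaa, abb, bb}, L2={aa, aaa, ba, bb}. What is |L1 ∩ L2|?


L1 = {aa, aaa, abb, bb}
L2 = {aa, aaa, ba, bb}
Checking each string in L1 against L2:
  'aa': in L2? Yes
  'aaa': in L2? Yes
  'abb': in L2? No
  'bb': in L2? Yes
Intersection = {aa, aaa, bb}
|L1 ∩ L2| = 3

3


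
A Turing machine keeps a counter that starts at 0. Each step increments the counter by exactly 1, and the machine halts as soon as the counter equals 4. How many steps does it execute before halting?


Counter starts at 0. Counting sequence:
  Step 1: counter = 1
  Step 2: counter = 2
  Step 3: counter = 3
  Step 4: counter = 4
Counter reached 4 -> halt
Total steps = 4

4
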